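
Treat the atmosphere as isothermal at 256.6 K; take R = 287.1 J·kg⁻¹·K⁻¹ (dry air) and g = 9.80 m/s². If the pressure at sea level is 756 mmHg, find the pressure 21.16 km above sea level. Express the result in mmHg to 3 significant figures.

P ≈ 45.3 mmHg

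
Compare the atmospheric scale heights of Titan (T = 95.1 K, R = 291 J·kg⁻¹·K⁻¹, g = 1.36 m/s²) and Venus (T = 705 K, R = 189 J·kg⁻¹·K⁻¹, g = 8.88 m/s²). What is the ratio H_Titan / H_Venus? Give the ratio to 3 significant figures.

H = RT/g for each body.
H_Titan = 291 × 95.1 / 1.36 = 20349 m.
H_Venus = 189 × 705 / 8.88 = 15005 m.
H_Titan/H_Venus = 20349/15005 = 1.3561.

H_Titan/H_Venus ≈ 1.36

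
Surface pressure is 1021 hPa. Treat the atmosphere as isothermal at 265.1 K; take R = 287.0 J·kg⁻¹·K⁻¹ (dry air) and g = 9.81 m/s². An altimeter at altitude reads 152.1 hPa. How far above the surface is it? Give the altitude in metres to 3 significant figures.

Scale height: H = RT/g = 287.0 × 265.1 / 9.81 = 7755.7 m.
Invert the barometric formula: z = H ln(P₀/P).
P₀/P = 1021/152.1 = 6.7127; ln(6.7127) = 1.9040.
z = 7755.7 × 1.9040 = 14767 m.

z ≈ 14800 m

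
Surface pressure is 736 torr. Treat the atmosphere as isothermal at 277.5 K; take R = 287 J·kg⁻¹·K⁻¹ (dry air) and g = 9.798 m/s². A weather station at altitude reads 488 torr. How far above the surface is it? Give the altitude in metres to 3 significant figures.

z ≈ 3340 m

Scale height: H = RT/g = 287 × 277.5 / 9.798 = 8128.4 m.
Invert the barometric formula: z = H ln(P₀/P).
P₀/P = 736/488 = 1.5082; ln(1.5082) = 0.41092.
z = 8128.4 × 0.41092 = 3340.1 m.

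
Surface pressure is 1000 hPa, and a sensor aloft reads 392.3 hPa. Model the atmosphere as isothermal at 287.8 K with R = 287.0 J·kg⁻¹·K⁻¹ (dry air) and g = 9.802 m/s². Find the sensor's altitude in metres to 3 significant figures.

Scale height: H = RT/g = 287.0 × 287.8 / 9.802 = 8426.7 m.
Invert the barometric formula: z = H ln(P₀/P).
P₀/P = 1000/392.3 = 2.5491; ln(2.5491) = 0.93574.
z = 8426.7 × 0.93574 = 7885.2 m.

z ≈ 7890 m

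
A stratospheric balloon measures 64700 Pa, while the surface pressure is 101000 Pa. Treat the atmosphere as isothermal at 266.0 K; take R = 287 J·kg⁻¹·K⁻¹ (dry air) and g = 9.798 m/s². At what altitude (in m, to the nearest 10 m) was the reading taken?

z ≈ 3470 m

Scale height: H = RT/g = 287 × 266.0 / 9.798 = 7791.6 m.
Invert the barometric formula: z = H ln(P₀/P).
P₀/P = 101000/64700 = 1.5611; ln(1.5611) = 0.44539.
z = 7791.6 × 0.44539 = 3470.3 m.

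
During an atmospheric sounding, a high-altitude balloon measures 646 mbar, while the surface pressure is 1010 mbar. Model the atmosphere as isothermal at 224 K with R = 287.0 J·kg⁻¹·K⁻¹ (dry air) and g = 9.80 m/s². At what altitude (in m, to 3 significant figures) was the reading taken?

z ≈ 2930 m

Scale height: H = RT/g = 287.0 × 224 / 9.80 = 6560.0 m.
Invert the barometric formula: z = H ln(P₀/P).
P₀/P = 1010/646 = 1.5635; ln(1.5635) = 0.44693.
z = 6560.0 × 0.44693 = 2931.9 m.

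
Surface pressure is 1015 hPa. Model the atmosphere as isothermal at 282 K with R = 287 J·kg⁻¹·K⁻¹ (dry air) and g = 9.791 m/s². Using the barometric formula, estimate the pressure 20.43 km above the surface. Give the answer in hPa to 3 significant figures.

P ≈ 85.7 hPa

Scale height: H = RT/g = 287 × 282 / 9.791 = 8266.2 m.
Barometric formula: P = P₀ exp(−z/H).
z/H = 20430/8266.2 = 2.4715; exp(−2.4715) = 0.084458.
P = 1015 × 0.084458 = 85.725 hPa.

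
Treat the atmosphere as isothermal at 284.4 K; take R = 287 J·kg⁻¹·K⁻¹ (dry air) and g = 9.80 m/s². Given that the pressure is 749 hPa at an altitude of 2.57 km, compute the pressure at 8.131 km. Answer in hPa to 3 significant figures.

P ≈ 384 hPa

Scale height: H = RT/g = 287 × 284.4 / 9.80 = 8328.9 m.
Between two levels, P₂ = P₁ exp(−Δz/H) with Δz = z₂ − z₁.
Δz = 8131.0 − 2570.0 = 5561.0 m; Δz/H = 5561.0/8328.9 = 0.66768.
P₂ = 749 × exp(−0.66768) = 749 × 0.51290 = 384.16 hPa.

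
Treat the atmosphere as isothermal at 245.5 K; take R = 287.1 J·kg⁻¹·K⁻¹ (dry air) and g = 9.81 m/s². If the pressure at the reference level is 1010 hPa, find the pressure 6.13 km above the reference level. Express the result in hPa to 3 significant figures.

Scale height: H = RT/g = 287.1 × 245.5 / 9.81 = 7184.8 m.
Barometric formula: P = P₀ exp(−z/H).
z/H = 6130.0/7184.8 = 0.85319; exp(−0.85319) = 0.42605.
P = 1010 × 0.42605 = 430.31 hPa.

P ≈ 430 hPa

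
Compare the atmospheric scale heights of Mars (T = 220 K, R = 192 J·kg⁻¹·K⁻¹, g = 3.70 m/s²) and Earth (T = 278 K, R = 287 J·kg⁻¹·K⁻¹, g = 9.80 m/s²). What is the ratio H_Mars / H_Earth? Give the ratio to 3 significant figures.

H_Mars/H_Earth ≈ 1.40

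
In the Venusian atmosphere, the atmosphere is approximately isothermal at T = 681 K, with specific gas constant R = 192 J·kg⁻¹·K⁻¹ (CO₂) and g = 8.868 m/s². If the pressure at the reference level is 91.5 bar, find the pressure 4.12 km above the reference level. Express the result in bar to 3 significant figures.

P ≈ 69.2 bar

Scale height: H = RT/g = 192 × 681 / 8.868 = 14744 m.
Barometric formula: P = P₀ exp(−z/H).
z/H = 4120.0/14744 = 0.27944; exp(−0.27944) = 0.75621.
P = 91.5 × 0.75621 = 69.193 bar.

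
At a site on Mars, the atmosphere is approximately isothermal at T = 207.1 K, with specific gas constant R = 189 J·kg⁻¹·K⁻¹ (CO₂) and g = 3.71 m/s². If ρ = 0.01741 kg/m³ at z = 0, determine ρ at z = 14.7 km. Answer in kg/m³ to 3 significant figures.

ρ ≈ 0.00432 kg/m³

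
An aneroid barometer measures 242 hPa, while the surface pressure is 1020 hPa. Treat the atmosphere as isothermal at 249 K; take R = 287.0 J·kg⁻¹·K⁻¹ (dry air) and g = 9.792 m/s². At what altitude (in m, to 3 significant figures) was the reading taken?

z ≈ 10500 m

Scale height: H = RT/g = 287.0 × 249 / 9.792 = 7298.1 m.
Invert the barometric formula: z = H ln(P₀/P).
P₀/P = 1020/242 = 4.2149; ln(4.2149) = 1.4386.
z = 7298.1 × 1.4386 = 10499 m.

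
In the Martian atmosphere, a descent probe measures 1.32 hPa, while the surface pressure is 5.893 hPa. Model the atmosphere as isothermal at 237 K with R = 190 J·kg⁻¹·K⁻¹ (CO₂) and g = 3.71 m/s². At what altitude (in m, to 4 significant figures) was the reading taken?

Scale height: H = RT/g = 190 × 237 / 3.71 = 12137 m.
Invert the barometric formula: z = H ln(P₀/P).
P₀/P = 5.893/1.32 = 4.4644; ln(4.4644) = 1.4961.
z = 12137 × 1.4961 = 18158 m.

z ≈ 18160 m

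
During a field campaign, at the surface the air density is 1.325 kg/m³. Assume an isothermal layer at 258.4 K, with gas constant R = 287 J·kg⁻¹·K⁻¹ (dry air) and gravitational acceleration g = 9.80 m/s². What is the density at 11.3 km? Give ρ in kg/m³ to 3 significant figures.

Scale height: H = RT/g = 287 × 258.4 / 9.80 = 7567.4 m.
In an isothermal atmosphere, density decays like pressure: ρ = ρ₀ exp(−z/H).
z/H = 11300/7567.4 = 1.4932; exp(−1.4932) = 0.22465.
ρ = 1.325 × 0.22465 = 0.29766 kg/m³.

ρ ≈ 0.298 kg/m³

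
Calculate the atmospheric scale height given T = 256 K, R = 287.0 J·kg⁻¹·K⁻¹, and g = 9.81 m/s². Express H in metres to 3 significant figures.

H ≈ 7490 m

The scale height of an isothermal atmosphere is H = RT/g.
H = 287.0 × 256 / 9.81 = 73472/9.81 = 7489.5 m.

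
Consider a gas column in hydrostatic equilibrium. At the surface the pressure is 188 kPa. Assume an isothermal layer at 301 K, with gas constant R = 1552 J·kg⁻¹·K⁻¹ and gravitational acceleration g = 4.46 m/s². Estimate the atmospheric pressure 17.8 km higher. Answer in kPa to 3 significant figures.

Scale height: H = RT/g = 1552 × 301 / 4.46 = 104740 m.
Barometric formula: P = P₀ exp(−z/H).
z/H = 17800/104740 = 0.16994; exp(−0.16994) = 0.84372.
P = 188 × 0.84372 = 158.62 kPa.

P ≈ 159 kPa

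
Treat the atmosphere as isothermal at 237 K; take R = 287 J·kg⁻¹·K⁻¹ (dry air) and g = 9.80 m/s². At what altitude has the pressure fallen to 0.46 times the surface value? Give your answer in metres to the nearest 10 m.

Scale height: H = RT/g = 287 × 237 / 9.80 = 6940.7 m.
Set P/P₀ = exp(−z/H) = 0.46, so z = −H ln(0.46).
−ln(0.46) = 0.77653; z = 6940.7 × 0.77653 = 5389.7 m.

z ≈ 5390 m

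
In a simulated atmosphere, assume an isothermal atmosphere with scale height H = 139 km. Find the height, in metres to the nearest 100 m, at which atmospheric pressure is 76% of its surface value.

z ≈ 38100 m

Set P/P₀ = exp(−z/H) = 0.76, so z = −H ln(0.76).
−ln(0.76) = 0.27444; z = 139000 × 0.27444 = 38147 m.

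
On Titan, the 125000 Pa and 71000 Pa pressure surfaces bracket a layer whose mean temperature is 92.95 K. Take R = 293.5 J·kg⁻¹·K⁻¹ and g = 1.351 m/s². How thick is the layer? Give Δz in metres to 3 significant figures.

Hypsometric equation: Δz = (R T̄/g) ln(P₁/P₂).
R T̄/g = 293.5 × 92.95 / 1.351 = 20193 m.
ln(125000/71000) = ln(1.7606) = 0.56565.
Δz = 20193 × 0.56565 = 11422 m.

Δz ≈ 11400 m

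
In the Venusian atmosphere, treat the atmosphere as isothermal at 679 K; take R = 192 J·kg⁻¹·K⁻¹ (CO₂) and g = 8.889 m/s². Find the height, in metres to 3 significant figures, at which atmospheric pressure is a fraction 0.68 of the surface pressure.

z ≈ 5660 m

Scale height: H = RT/g = 192 × 679 / 8.889 = 14666 m.
Set P/P₀ = exp(−z/H) = 0.68, so z = −H ln(0.68).
−ln(0.68) = 0.38566; z = 14666 × 0.38566 = 5656.1 m.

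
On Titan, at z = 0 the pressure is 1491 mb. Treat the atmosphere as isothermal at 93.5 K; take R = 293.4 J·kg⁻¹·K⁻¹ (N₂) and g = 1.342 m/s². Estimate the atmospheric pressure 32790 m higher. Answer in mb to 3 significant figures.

P ≈ 300 mb

Scale height: H = RT/g = 293.4 × 93.5 / 1.342 = 20442 m.
Barometric formula: P = P₀ exp(−z/H).
z/H = 32790/20442 = 1.6041; exp(−1.6041) = 0.20107.
P = 1491 × 0.20107 = 299.80 mb.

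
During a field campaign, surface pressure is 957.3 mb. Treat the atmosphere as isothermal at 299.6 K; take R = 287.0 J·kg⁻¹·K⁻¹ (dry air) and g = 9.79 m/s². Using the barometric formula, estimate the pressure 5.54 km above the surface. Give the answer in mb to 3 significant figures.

Scale height: H = RT/g = 287.0 × 299.6 / 9.79 = 8783.0 m.
Barometric formula: P = P₀ exp(−z/H).
z/H = 5540.0/8783.0 = 0.63076; exp(−0.63076) = 0.53219.
P = 957.3 × 0.53219 = 509.47 mb.

P ≈ 509 mb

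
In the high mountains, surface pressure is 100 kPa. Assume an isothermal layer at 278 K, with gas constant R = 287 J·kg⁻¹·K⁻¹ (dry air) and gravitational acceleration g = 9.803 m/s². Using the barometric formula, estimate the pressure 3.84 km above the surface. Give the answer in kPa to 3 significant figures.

Scale height: H = RT/g = 287 × 278 / 9.803 = 8138.9 m.
Barometric formula: P = P₀ exp(−z/H).
z/H = 3840.0/8138.9 = 0.47181; exp(−0.47181) = 0.62387.
P = 100 × 0.62387 = 62.387 kPa.

P ≈ 62.4 kPa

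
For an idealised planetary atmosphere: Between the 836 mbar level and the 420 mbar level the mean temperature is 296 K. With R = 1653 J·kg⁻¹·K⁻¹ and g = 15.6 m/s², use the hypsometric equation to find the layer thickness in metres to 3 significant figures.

Δz ≈ 21600 m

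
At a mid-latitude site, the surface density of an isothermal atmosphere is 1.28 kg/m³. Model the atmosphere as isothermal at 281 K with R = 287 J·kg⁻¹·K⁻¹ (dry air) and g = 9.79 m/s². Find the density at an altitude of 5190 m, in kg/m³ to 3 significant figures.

Scale height: H = RT/g = 287 × 281 / 9.79 = 8237.7 m.
In an isothermal atmosphere, density decays like pressure: ρ = ρ₀ exp(−z/H).
z/H = 5190.0/8237.7 = 0.63003; exp(−0.63003) = 0.53258.
ρ = 1.28 × 0.53258 = 0.68170 kg/m³.

ρ ≈ 0.682 kg/m³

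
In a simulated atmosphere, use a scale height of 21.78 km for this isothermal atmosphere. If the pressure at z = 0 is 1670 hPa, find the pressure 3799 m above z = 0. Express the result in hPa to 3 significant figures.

P ≈ 1400 hPa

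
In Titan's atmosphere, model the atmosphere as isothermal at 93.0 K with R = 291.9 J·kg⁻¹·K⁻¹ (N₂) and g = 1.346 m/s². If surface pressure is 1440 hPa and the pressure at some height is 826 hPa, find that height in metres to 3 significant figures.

z ≈ 11200 m

Scale height: H = RT/g = 291.9 × 93.0 / 1.346 = 20168 m.
Invert the barometric formula: z = H ln(P₀/P).
P₀/P = 1440/826 = 1.7433; ln(1.7433) = 0.55578.
z = 20168 × 0.55578 = 11209 m.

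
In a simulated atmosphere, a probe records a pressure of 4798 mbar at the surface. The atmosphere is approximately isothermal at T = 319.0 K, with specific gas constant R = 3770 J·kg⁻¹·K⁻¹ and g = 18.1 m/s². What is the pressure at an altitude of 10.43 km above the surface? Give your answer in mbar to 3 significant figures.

P ≈ 4100 mbar

Scale height: H = RT/g = 3770 × 319.0 / 18.1 = 66444 m.
Barometric formula: P = P₀ exp(−z/H).
z/H = 10430/66444 = 0.15697; exp(−0.15697) = 0.85473.
P = 4798 × 0.85473 = 4101.0 mbar.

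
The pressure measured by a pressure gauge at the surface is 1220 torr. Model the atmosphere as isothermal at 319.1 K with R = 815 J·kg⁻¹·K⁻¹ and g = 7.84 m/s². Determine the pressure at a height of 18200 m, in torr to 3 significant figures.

Scale height: H = RT/g = 815 × 319.1 / 7.84 = 33172 m.
Barometric formula: P = P₀ exp(−z/H).
z/H = 18200/33172 = 0.54866; exp(−0.54866) = 0.57772.
P = 1220 × 0.57772 = 704.82 torr.

P ≈ 705 torr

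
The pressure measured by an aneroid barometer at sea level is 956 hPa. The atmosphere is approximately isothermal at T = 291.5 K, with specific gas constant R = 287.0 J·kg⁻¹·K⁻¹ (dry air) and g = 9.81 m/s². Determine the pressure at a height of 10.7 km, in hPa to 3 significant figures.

P ≈ 273 hPa

Scale height: H = RT/g = 287.0 × 291.5 / 9.81 = 8528.1 m.
Barometric formula: P = P₀ exp(−z/H).
z/H = 10700/8528.1 = 1.2547; exp(−1.2547) = 0.28516.
P = 956 × 0.28516 = 272.61 hPa.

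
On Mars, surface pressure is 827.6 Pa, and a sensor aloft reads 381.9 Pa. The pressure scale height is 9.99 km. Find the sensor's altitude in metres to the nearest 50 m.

z ≈ 7750 m

Invert the barometric formula: z = H ln(P₀/P).
P₀/P = 827.6/381.9 = 2.1671; ln(2.1671) = 0.77339.
z = 9990.0 × 0.77339 = 7726.2 m.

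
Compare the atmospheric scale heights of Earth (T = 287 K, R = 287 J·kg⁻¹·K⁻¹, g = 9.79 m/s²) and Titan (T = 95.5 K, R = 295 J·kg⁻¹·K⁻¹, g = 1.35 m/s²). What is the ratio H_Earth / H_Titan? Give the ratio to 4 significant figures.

H = RT/g for each body.
H_Earth = 287 × 287 / 9.79 = 8413.6 m.
H_Titan = 295 × 95.5 / 1.35 = 20869 m.
H_Earth/H_Titan = 8413.6/20869 = 0.40316.

H_Earth/H_Titan ≈ 0.4032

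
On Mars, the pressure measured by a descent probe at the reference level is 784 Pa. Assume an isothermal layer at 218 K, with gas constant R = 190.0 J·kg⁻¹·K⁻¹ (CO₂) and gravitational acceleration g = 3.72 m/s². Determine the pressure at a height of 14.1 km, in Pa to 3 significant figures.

P ≈ 221 Pa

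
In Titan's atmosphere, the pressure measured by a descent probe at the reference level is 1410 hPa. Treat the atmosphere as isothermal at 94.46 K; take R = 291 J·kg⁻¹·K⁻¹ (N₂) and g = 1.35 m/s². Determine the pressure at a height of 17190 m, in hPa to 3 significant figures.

P ≈ 606 hPa

Scale height: H = RT/g = 291 × 94.46 / 1.35 = 20361 m.
Barometric formula: P = P₀ exp(−z/H).
z/H = 17190/20361 = 0.84426; exp(−0.84426) = 0.42988.
P = 1410 × 0.42988 = 606.13 hPa.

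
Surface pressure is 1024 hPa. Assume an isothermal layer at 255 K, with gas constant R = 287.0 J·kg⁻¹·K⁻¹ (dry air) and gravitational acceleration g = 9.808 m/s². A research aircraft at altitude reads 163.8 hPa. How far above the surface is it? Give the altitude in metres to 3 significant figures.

Scale height: H = RT/g = 287.0 × 255 / 9.808 = 7461.8 m.
Invert the barometric formula: z = H ln(P₀/P).
P₀/P = 1024/163.8 = 6.2515; ln(6.2515) = 1.8328.
z = 7461.8 × 1.8328 = 13676 m.

z ≈ 13700 m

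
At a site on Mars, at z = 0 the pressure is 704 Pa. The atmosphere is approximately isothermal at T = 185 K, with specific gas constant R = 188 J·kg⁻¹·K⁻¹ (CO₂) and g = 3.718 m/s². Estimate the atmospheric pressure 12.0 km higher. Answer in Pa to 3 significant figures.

P ≈ 195 Pa

Scale height: H = RT/g = 188 × 185 / 3.718 = 9354.5 m.
Barometric formula: P = P₀ exp(−z/H).
z/H = 12000/9354.5 = 1.2828; exp(−1.2828) = 0.27726.
P = 704 × 0.27726 = 195.19 Pa.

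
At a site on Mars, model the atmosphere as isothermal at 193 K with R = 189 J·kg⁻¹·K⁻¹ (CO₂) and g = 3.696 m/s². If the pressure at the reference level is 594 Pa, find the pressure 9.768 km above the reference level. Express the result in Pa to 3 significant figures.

P ≈ 221 Pa

Scale height: H = RT/g = 189 × 193 / 3.696 = 9869.3 m.
Barometric formula: P = P₀ exp(−z/H).
z/H = 9768.0/9869.3 = 0.98974; exp(−0.98974) = 0.37167.
P = 594 × 0.37167 = 220.77 Pa.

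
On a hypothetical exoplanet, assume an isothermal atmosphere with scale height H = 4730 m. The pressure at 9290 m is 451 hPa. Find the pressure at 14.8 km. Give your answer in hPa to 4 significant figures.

Between two levels, P₂ = P₁ exp(−Δz/H) with Δz = z₂ − z₁.
Δz = 14800 − 9290.0 = 5510.0 m; Δz/H = 5510.0/4730.0 = 1.1649.
P₂ = 451 × exp(−1.1649) = 451 × 0.31195 = 140.69 hPa.

P ≈ 140.7 hPa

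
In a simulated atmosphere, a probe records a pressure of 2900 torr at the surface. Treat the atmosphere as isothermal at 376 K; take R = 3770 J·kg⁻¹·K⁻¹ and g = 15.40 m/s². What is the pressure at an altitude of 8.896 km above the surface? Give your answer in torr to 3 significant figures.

P ≈ 2630 torr

Scale height: H = RT/g = 3770 × 376 / 15.40 = 92047 m.
Barometric formula: P = P₀ exp(−z/H).
z/H = 8896.0/92047 = 0.096646; exp(−0.096646) = 0.90788.
P = 2900 × 0.90788 = 2632.9 torr.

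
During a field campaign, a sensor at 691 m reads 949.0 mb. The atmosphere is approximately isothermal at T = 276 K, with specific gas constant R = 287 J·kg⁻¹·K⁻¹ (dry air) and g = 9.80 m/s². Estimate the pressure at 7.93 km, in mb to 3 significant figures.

P ≈ 388 mb

Scale height: H = RT/g = 287 × 276 / 9.80 = 8082.9 m.
Between two levels, P₂ = P₁ exp(−Δz/H) with Δz = z₂ − z₁.
Δz = 7930.0 − 691.00 = 7239.0 m; Δz/H = 7239.0/8082.9 = 0.89559.
P₂ = 949.0 × exp(−0.89559) = 949.0 × 0.40837 = 387.54 mb.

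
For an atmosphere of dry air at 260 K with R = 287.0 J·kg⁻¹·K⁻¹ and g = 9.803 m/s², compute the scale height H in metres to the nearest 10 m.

H ≈ 7610 m

The scale height of an isothermal atmosphere is H = RT/g.
H = 287.0 × 260 / 9.803 = 74620/9.803 = 7612.0 m.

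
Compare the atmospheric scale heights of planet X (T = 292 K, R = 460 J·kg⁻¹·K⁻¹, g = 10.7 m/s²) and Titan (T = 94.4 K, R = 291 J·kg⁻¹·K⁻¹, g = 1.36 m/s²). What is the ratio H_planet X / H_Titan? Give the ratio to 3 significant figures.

H = RT/g for each body.
H_planet X = 460 × 292 / 10.7 = 12553 m.
H_Titan = 291 × 94.4 / 1.36 = 20199 m.
H_planet X/H_Titan = 12553/20199 = 0.62147.

H_planet X/H_Titan ≈ 0.621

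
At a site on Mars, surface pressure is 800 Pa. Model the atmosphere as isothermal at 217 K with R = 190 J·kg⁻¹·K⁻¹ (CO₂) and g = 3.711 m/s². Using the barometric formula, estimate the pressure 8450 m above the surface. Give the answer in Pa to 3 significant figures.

Scale height: H = RT/g = 190 × 217 / 3.711 = 11110 m.
Barometric formula: P = P₀ exp(−z/H).
z/H = 8450.0/11110 = 0.76058; exp(−0.76058) = 0.46740.
P = 800 × 0.46740 = 373.92 Pa.

P ≈ 374 Pa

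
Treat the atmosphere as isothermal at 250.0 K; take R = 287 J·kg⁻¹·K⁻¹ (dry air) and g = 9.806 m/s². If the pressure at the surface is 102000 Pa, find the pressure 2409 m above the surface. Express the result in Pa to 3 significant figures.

P ≈ 73400 Pa

Scale height: H = RT/g = 287 × 250.0 / 9.806 = 7316.9 m.
Barometric formula: P = P₀ exp(−z/H).
z/H = 2409.0/7316.9 = 0.32924; exp(−0.32924) = 0.71947.
P = 102000 × 0.71947 = 73386 Pa.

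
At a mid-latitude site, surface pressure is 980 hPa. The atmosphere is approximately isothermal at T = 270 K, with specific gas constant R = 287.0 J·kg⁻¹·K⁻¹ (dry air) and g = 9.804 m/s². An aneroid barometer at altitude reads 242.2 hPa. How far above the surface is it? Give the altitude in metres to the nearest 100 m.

z ≈ 11000 m

Scale height: H = RT/g = 287.0 × 270 / 9.804 = 7903.9 m.
Invert the barometric formula: z = H ln(P₀/P).
P₀/P = 980/242.2 = 4.0462; ln(4.0462) = 1.3978.
z = 7903.9 × 1.3978 = 11048 m.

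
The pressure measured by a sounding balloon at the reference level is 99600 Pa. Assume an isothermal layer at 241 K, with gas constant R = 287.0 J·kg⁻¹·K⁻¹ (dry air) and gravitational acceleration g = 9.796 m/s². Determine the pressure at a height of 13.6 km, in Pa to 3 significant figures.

P ≈ 14500 Pa

Scale height: H = RT/g = 287.0 × 241 / 9.796 = 7060.7 m.
Barometric formula: P = P₀ exp(−z/H).
z/H = 13600/7060.7 = 1.9262; exp(−1.9262) = 0.14570.
P = 99600 × 0.14570 = 14512 Pa.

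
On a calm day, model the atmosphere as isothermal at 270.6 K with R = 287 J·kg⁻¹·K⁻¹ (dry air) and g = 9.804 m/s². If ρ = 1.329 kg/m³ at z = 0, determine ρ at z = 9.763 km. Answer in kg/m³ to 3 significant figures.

ρ ≈ 0.387 kg/m³

Scale height: H = RT/g = 287 × 270.6 / 9.804 = 7921.5 m.
In an isothermal atmosphere, density decays like pressure: ρ = ρ₀ exp(−z/H).
z/H = 9763.0/7921.5 = 1.2325; exp(−1.2325) = 0.29156.
ρ = 1.329 × 0.29156 = 0.38748 kg/m³.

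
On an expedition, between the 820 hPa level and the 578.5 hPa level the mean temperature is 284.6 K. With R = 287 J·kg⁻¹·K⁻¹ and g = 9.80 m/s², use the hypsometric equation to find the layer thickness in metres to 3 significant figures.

Δz ≈ 2910 m

Hypsometric equation: Δz = (R T̄/g) ln(P₁/P₂).
R T̄/g = 287 × 284.6 / 9.80 = 8334.7 m.
ln(820/578.5) = ln(1.4175) = 0.34889.
Δz = 8334.7 × 0.34889 = 2907.9 m.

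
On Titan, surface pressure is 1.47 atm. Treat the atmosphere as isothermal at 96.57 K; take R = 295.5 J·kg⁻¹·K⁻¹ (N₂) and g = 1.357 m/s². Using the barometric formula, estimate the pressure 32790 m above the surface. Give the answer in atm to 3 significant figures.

P ≈ 0.309 atm

Scale height: H = RT/g = 295.5 × 96.57 / 1.357 = 21029 m.
Barometric formula: P = P₀ exp(−z/H).
z/H = 32790/21029 = 1.5593; exp(−1.5593) = 0.21028.
P = 1.47 × 0.21028 = 0.30911 atm.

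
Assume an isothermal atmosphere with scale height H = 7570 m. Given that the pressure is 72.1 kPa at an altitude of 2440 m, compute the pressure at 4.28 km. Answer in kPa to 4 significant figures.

Between two levels, P₂ = P₁ exp(−Δz/H) with Δz = z₂ − z₁.
Δz = 4280.0 − 2440.0 = 1840.0 m; Δz/H = 1840.0/7570.0 = 0.24306.
P₂ = 72.1 × exp(−0.24306) = 72.1 × 0.78422 = 56.542 kPa.

P ≈ 56.54 kPa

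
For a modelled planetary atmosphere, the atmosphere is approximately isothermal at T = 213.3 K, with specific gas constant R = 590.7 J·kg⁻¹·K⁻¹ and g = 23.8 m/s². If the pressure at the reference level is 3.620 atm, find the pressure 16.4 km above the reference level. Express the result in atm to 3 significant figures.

Scale height: H = RT/g = 590.7 × 213.3 / 23.8 = 5294.0 m.
Barometric formula: P = P₀ exp(−z/H).
z/H = 16400/5294.0 = 3.0978; exp(−3.0978) = 0.045148.
P = 3.620 × 0.045148 = 0.16344 atm.

P ≈ 0.163 atm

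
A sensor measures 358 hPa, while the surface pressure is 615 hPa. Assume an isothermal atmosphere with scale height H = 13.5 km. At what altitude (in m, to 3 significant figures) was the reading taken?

z ≈ 7300 m

Invert the barometric formula: z = H ln(P₀/P).
P₀/P = 615/358 = 1.7179; ln(1.7179) = 0.54110.
z = 13500 × 0.54110 = 7304.9 m.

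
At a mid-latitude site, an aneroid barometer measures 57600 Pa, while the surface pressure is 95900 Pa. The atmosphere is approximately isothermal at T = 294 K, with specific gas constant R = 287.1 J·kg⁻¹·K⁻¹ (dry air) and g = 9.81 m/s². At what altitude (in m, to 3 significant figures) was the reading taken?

Scale height: H = RT/g = 287.1 × 294 / 9.81 = 8604.2 m.
Invert the barometric formula: z = H ln(P₀/P).
P₀/P = 95900/57600 = 1.6649; ln(1.6649) = 0.50977.
z = 8604.2 × 0.50977 = 4386.2 m.

z ≈ 4390 m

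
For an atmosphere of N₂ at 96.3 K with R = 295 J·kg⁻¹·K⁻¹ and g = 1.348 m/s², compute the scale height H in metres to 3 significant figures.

H ≈ 21100 m

The scale height of an isothermal atmosphere is H = RT/g.
H = 295 × 96.3 / 1.348 = 28408/1.348 = 21074 m.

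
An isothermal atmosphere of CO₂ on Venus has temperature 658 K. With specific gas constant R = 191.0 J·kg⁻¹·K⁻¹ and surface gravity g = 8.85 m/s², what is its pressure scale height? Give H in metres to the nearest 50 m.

H ≈ 14200 m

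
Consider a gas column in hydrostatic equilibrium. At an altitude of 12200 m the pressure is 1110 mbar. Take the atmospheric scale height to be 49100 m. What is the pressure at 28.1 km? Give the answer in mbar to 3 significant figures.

P ≈ 803 mbar

Between two levels, P₂ = P₁ exp(−Δz/H) with Δz = z₂ − z₁.
Δz = 28100 − 12200 = 15900 m; Δz/H = 15900/49100 = 0.32383.
P₂ = 1110 × exp(−0.32383) = 1110 × 0.72337 = 802.94 mbar.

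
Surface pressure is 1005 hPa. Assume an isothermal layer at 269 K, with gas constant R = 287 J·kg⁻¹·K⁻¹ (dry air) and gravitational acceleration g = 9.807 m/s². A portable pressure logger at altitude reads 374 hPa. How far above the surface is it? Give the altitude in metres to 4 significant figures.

z ≈ 7782 m

Scale height: H = RT/g = 287 × 269 / 9.807 = 7872.2 m.
Invert the barometric formula: z = H ln(P₀/P).
P₀/P = 1005/374 = 2.6872; ln(2.6872) = 0.98850.
z = 7872.2 × 0.98850 = 7781.7 m.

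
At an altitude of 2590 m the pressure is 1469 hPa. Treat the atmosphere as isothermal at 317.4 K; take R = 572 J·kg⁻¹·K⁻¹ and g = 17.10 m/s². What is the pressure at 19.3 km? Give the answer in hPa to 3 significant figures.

Scale height: H = RT/g = 572 × 317.4 / 17.10 = 10617 m.
Between two levels, P₂ = P₁ exp(−Δz/H) with Δz = z₂ − z₁.
Δz = 19300 − 2590.0 = 16710 m; Δz/H = 16710/10617 = 1.5739.
P₂ = 1469 × exp(−1.5739) = 1469 × 0.20724 = 304.44 hPa.

P ≈ 304 hPa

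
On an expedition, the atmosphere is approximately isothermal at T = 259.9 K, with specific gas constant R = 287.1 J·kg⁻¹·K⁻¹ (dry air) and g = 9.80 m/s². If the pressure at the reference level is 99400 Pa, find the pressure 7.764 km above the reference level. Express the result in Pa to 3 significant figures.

P ≈ 35900 Pa

Scale height: H = RT/g = 287.1 × 259.9 / 9.80 = 7614.0 m.
Barometric formula: P = P₀ exp(−z/H).
z/H = 7764.0/7614.0 = 1.0197; exp(−1.0197) = 0.36070.
P = 99400 × 0.36070 = 35854 Pa.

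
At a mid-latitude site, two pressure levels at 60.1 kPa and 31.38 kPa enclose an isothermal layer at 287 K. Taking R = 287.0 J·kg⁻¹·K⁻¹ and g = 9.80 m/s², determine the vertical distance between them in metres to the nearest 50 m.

Δz ≈ 5450 m

Hypsometric equation: Δz = (R T̄/g) ln(P₁/P₂).
R T̄/g = 287.0 × 287 / 9.80 = 8405.0 m.
ln(60.1/31.38) = ln(1.9152) = 0.64982.
Δz = 8405.0 × 0.64982 = 5461.7 m.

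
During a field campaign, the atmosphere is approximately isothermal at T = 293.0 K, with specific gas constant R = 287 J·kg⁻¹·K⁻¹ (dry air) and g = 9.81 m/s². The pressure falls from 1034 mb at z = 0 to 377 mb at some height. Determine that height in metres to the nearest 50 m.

z ≈ 8650 m

Scale height: H = RT/g = 287 × 293.0 / 9.81 = 8572.0 m.
Invert the barometric formula: z = H ln(P₀/P).
P₀/P = 1034/377 = 2.7427; ln(2.7427) = 1.0089.
z = 8572.0 × 1.0089 = 8648.3 m.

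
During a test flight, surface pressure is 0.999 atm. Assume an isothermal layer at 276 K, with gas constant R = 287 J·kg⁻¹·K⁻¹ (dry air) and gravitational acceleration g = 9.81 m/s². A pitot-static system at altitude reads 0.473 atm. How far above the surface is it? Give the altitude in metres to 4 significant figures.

Scale height: H = RT/g = 287 × 276 / 9.81 = 8074.6 m.
Invert the barometric formula: z = H ln(P₀/P).
P₀/P = 0.999/0.473 = 2.1121; ln(2.1121) = 0.74768.
z = 8074.6 × 0.74768 = 6037.2 m.

z ≈ 6037 m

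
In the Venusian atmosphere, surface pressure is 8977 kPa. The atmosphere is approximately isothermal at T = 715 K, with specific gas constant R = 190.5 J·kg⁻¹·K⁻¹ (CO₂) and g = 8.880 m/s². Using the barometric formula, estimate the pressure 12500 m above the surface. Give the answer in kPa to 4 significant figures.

P ≈ 3974 kPa

Scale height: H = RT/g = 190.5 × 715 / 8.880 = 15339 m.
Barometric formula: P = P₀ exp(−z/H).
z/H = 12500/15339 = 0.81492; exp(−0.81492) = 0.44267.
P = 8977 × 0.44267 = 3973.8 kPa.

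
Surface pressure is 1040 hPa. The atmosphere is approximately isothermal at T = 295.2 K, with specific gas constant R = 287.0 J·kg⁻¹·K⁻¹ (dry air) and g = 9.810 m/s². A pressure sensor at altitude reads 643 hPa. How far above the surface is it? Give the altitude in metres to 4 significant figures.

Scale height: H = RT/g = 287.0 × 295.2 / 9.810 = 8636.3 m.
Invert the barometric formula: z = H ln(P₀/P).
P₀/P = 1040/643 = 1.6174; ln(1.6174) = 0.48082.
z = 8636.3 × 0.48082 = 4152.5 m.

z ≈ 4153 m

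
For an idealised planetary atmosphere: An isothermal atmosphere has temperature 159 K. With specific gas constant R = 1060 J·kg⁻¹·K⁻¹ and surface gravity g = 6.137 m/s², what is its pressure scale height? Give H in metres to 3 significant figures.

H ≈ 27500 m

The scale height of an isothermal atmosphere is H = RT/g.
H = 1060 × 159 / 6.137 = 168540/6.137 = 27463 m.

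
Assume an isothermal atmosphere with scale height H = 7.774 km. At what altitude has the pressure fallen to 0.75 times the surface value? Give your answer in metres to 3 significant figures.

Set P/P₀ = exp(−z/H) = 0.75, so z = −H ln(0.75).
−ln(0.75) = 0.28768; z = 7774.0 × 0.28768 = 2236.4 m.

z ≈ 2240 m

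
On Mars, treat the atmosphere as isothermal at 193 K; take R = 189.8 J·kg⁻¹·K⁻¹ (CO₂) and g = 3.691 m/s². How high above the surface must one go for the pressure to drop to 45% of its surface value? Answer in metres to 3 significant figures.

Scale height: H = RT/g = 189.8 × 193 / 3.691 = 9924.5 m.
Set P/P₀ = exp(−z/H) = 0.45, so z = −H ln(0.45).
−ln(0.45) = 0.79851; z = 9924.5 × 0.79851 = 7924.8 m.

z ≈ 7920 m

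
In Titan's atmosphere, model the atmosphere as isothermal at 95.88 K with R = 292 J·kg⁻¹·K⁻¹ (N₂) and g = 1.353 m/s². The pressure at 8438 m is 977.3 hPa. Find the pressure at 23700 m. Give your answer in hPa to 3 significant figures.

Scale height: H = RT/g = 292 × 95.88 / 1.353 = 20693 m.
Between two levels, P₂ = P₁ exp(−Δz/H) with Δz = z₂ − z₁.
Δz = 23700 − 8438.0 = 15262 m; Δz/H = 15262/20693 = 0.73754.
P₂ = 977.3 × exp(−0.73754) = 977.3 × 0.47829 = 467.43 hPa.

P ≈ 467 hPa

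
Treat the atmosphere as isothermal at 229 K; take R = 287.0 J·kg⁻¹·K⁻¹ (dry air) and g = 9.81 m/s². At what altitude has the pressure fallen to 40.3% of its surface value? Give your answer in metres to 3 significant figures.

Scale height: H = RT/g = 287.0 × 229 / 9.81 = 6699.6 m.
Set P/P₀ = exp(−z/H) = 0.403, so z = −H ln(0.403).
−ln(0.403) = 0.90882; z = 6699.6 × 0.90882 = 6088.7 m.

z ≈ 6090 m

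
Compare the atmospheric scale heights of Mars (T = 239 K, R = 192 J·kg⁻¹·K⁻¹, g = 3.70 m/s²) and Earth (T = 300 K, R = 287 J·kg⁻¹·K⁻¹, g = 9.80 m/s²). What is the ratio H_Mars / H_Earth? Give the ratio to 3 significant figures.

H = RT/g for each body.
H_Mars = 192 × 239 / 3.70 = 12402 m.
H_Earth = 287 × 300 / 9.80 = 8785.7 m.
H_Mars/H_Earth = 12402/8785.7 = 1.4116.

H_Mars/H_Earth ≈ 1.41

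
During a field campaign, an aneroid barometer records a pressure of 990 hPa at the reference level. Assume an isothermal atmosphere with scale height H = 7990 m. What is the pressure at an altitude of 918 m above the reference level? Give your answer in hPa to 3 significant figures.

Barometric formula: P = P₀ exp(−z/H).
z/H = 918.00/7990.0 = 0.11489; exp(−0.11489) = 0.89146.
P = 990 × 0.89146 = 882.55 hPa.

P ≈ 883 hPa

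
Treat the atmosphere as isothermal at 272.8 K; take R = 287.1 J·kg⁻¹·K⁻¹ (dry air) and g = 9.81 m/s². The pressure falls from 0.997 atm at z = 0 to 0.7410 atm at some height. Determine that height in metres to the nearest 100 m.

Scale height: H = RT/g = 287.1 × 272.8 / 9.81 = 7983.8 m.
Invert the barometric formula: z = H ln(P₀/P).
P₀/P = 0.997/0.7410 = 1.3455; ln(1.3455) = 0.29677.
z = 7983.8 × 0.29677 = 2369.4 m.

z ≈ 2400 m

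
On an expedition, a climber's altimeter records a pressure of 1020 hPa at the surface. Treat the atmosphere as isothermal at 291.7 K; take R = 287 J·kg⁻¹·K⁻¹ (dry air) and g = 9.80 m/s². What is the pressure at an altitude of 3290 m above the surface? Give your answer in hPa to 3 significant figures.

P ≈ 694 hPa

Scale height: H = RT/g = 287 × 291.7 / 9.80 = 8542.6 m.
Barometric formula: P = P₀ exp(−z/H).
z/H = 3290.0/8542.6 = 0.38513; exp(−0.38513) = 0.68036.
P = 1020 × 0.68036 = 693.97 hPa.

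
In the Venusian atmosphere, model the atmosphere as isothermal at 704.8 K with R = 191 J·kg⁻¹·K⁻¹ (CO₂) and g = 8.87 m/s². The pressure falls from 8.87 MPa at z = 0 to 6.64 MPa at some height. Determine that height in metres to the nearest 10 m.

z ≈ 4390 m

Scale height: H = RT/g = 191 × 704.8 / 8.87 = 15177 m.
Invert the barometric formula: z = H ln(P₀/P).
P₀/P = 8.87/6.64 = 1.3358; ln(1.3358) = 0.28953.
z = 15177 × 0.28953 = 4394.2 m.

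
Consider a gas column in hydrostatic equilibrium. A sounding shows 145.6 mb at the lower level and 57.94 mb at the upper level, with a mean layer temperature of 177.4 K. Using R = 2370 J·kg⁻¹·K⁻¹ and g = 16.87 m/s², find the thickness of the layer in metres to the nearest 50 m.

Hypsometric equation: Δz = (R T̄/g) ln(P₁/P₂).
R T̄/g = 2370 × 177.4 / 16.87 = 24922 m.
ln(145.6/57.94) = ln(2.5129) = 0.92144.
Δz = 24922 × 0.92144 = 22964 m.

Δz ≈ 22950 m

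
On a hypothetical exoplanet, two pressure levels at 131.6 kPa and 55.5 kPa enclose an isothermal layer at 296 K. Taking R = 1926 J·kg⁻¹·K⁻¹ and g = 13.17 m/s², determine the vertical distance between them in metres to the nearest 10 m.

Δz ≈ 37370 m

Hypsometric equation: Δz = (R T̄/g) ln(P₁/P₂).
R T̄/g = 1926 × 296 / 13.17 = 43287 m.
ln(131.6/55.5) = ln(2.3712) = 0.86340.
Δz = 43287 × 0.86340 = 37374 m.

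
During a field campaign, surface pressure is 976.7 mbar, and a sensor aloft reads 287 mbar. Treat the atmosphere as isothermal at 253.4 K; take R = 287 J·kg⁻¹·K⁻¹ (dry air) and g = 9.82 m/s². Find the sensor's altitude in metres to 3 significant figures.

z ≈ 9070 m

Scale height: H = RT/g = 287 × 253.4 / 9.82 = 7405.9 m.
Invert the barometric formula: z = H ln(P₀/P).
P₀/P = 976.7/287 = 3.4031; ln(3.4031) = 1.2247.
z = 7405.9 × 1.2247 = 9070.0 m.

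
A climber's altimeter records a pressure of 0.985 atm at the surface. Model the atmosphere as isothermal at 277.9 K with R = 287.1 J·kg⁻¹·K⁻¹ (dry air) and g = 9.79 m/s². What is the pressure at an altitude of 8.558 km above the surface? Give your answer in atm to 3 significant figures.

Scale height: H = RT/g = 287.1 × 277.9 / 9.79 = 8149.7 m.
Barometric formula: P = P₀ exp(−z/H).
z/H = 8558.0/8149.7 = 1.0501; exp(−1.0501) = 0.34990.
P = 0.985 × 0.34990 = 0.34465 atm.

P ≈ 0.345 atm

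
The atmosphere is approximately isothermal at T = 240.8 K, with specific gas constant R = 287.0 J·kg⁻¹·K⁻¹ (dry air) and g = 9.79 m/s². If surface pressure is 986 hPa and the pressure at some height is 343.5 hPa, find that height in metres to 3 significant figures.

z ≈ 7440 m

Scale height: H = RT/g = 287.0 × 240.8 / 9.79 = 7059.2 m.
Invert the barometric formula: z = H ln(P₀/P).
P₀/P = 986/343.5 = 2.8705; ln(2.8705) = 1.0545.
z = 7059.2 × 1.0545 = 7443.9 m.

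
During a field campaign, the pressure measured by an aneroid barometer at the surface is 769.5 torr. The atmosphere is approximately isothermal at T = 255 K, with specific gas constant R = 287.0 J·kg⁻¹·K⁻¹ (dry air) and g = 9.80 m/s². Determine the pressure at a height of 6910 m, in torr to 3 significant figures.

P ≈ 305 torr

Scale height: H = RT/g = 287.0 × 255 / 9.80 = 7467.9 m.
Barometric formula: P = P₀ exp(−z/H).
z/H = 6910.0/7467.9 = 0.92529; exp(−0.92529) = 0.39642.
P = 769.5 × 0.39642 = 305.05 torr.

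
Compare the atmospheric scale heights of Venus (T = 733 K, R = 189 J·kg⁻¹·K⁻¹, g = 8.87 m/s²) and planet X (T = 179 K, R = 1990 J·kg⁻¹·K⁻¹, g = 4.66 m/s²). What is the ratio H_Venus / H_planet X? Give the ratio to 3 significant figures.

H_Venus/H_planet X ≈ 0.204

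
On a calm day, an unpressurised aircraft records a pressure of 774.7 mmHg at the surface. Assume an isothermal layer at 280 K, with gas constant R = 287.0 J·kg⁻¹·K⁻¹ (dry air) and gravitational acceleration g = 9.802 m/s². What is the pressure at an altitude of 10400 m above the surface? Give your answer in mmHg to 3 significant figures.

Scale height: H = RT/g = 287.0 × 280 / 9.802 = 8198.3 m.
Barometric formula: P = P₀ exp(−z/H).
z/H = 10400/8198.3 = 1.2686; exp(−1.2686) = 0.28123.
P = 774.7 × 0.28123 = 217.87 mmHg.

P ≈ 218 mmHg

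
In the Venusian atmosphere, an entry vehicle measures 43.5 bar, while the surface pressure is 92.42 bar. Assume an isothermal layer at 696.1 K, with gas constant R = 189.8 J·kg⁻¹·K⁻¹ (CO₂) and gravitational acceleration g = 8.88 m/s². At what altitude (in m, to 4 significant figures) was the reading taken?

Scale height: H = RT/g = 189.8 × 696.1 / 8.88 = 14878 m.
Invert the barometric formula: z = H ln(P₀/P).
P₀/P = 92.42/43.5 = 2.1246; ln(2.1246) = 0.75358.
z = 14878 × 0.75358 = 11212 m.

z ≈ 11210 m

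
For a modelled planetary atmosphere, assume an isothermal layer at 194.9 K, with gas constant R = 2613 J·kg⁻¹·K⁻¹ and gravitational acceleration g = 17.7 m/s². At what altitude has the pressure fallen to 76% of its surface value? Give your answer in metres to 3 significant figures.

Scale height: H = RT/g = 2613 × 194.9 / 17.7 = 28773 m.
Set P/P₀ = exp(−z/H) = 0.76, so z = −H ln(0.76).
−ln(0.76) = 0.27444; z = 28773 × 0.27444 = 7896.5 m.

z ≈ 7900 m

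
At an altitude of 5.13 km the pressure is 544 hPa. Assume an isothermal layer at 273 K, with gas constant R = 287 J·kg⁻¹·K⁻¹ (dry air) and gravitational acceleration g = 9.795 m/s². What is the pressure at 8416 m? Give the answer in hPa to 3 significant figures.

Scale height: H = RT/g = 287 × 273 / 9.795 = 7999.1 m.
Between two levels, P₂ = P₁ exp(−Δz/H) with Δz = z₂ − z₁.
Δz = 8416.0 − 5130.0 = 3286.0 m; Δz/H = 3286.0/7999.1 = 0.41080.
P₂ = 544 × exp(−0.41080) = 544 × 0.66312 = 360.74 hPa.

P ≈ 361 hPa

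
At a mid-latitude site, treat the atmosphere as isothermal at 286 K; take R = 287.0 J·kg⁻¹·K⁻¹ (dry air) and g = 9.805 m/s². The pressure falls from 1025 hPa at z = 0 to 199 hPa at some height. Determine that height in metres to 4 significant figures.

Scale height: H = RT/g = 287.0 × 286 / 9.805 = 8371.4 m.
Invert the barometric formula: z = H ln(P₀/P).
P₀/P = 1025/199 = 5.1508; ln(5.1508) = 1.6392.
z = 8371.4 × 1.6392 = 13722 m.

z ≈ 13720 m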